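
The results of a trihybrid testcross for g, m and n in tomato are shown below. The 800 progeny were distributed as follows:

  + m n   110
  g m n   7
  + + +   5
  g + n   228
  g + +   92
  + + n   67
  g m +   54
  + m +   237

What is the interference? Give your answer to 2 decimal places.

The two most frequent reciprocal classes, g + n and + m +, are the parental types, so the F1 was g + n / + m +.
The two rarest classes, g m n and + + +, are the double crossovers. Comparing them with the parentals, only the m allele has switched, so m is the middle locus and the order is n – m – g.
n–m: (202 + 12)/800 = 0.2675; m–g: (121 + 12)/800 = 0.1663.
Expected DCO frequency = 0.2675 × 0.1663 ≈ 0.04449; observed = 12/800 ≈ 0.01500.
Coefficient of coincidence = 0.01500/0.04449 ≈ 0.34; interference = 1 − 0.34 = 0.66.

0.66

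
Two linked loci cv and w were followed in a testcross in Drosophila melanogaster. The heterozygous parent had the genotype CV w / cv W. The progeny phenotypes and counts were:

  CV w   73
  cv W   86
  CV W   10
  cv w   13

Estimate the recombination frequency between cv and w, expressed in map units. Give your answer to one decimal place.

12.6 map units

The recombinant classes are CV W and cv w: 10 + 13 = 23.
Recombination frequency = 23/182 = 0.1264 ≈ 12.6%, i.e. 12.6 map units.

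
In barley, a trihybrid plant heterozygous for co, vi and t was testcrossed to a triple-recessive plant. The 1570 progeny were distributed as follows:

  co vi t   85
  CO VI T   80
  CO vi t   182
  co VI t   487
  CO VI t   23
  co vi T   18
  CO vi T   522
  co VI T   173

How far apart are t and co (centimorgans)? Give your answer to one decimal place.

25.2 centimorgans

The two most frequent reciprocal classes, CO vi T and co VI t, are the parental types, so the F1 was CO vi T / co VI t.
The two rarest classes, co vi T and CO VI t, are the double crossovers. Comparing them with the parentals, only the co allele has switched, so co is the middle locus and the order is vi – co – t.
Crossovers in the co–t interval produce the single-crossover classes CO vi t and co VI T (182 + 173 = 355) plus the double crossovers (41).
RF(co–t) = (355 + 41) / 1570 = 396/1570 = 0.2522 → 25.2 centimorgans.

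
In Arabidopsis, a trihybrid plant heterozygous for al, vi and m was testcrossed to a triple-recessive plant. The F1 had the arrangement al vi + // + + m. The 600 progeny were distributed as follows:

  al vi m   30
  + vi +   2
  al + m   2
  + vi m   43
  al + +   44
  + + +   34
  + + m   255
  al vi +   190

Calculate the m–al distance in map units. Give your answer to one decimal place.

The two rarest classes, + vi + and al + m, are the double crossovers. Comparing them with the parentals, only the al allele has switched, so al is the middle locus and the order is m – al – vi.
Crossovers in the m–al interval produce the single-crossover classes al vi m and + + + (30 + 34 = 64) plus the double crossovers (4).
RF(m–al) = (64 + 4) / 600 = 68/600 = 0.1133 → 11.3 map units.

11.3 map units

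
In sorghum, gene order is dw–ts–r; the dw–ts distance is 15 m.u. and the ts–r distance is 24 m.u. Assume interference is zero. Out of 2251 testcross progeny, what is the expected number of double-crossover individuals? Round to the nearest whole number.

Map distances give recombination frequencies of 0.150 and 0.240 for the two intervals.
With no interference, expected double-crossover frequency = 0.150 × 0.240 = 0.03600.
Expected number = 0.03600 × 2251 = 81.04 ≈ 81.

81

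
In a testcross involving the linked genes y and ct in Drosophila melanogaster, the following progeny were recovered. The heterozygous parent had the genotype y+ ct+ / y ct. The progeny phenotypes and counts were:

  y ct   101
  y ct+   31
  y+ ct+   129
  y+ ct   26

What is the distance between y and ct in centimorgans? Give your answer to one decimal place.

The recombinant classes are y+ ct and y ct+: 26 + 31 = 57.
Recombination frequency = 57/287 = 0.1986 ≈ 19.9%, i.e. 19.9 centimorgans.

19.9 centimorgans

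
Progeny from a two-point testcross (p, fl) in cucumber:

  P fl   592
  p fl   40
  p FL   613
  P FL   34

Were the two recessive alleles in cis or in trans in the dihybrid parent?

The two most frequent classes are P fl (592) and p FL (613); these are the parental (non-recombinant) types.
So the F1 carried P fl on one chromosome and p FL on the other — the recessive alleles are on opposite chromosomes (trans / repulsion).

trans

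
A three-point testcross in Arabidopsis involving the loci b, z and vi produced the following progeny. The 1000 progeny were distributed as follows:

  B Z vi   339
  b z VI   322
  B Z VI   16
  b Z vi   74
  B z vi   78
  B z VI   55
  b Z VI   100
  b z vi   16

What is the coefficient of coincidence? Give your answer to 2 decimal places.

0.95

The two most frequent reciprocal classes, B Z vi and b z VI, are the parental types, so the F1 was B Z vi / b z VI.
The two rarest classes, B Z VI and b z vi, are the double crossovers. Comparing them with the parentals, only the vi allele has switched, so vi is the middle locus and the order is b – vi – z.
b–vi: (129 + 32)/1000 = 0.1610; vi–z: (178 + 32)/1000 = 0.2100.
Expected DCO frequency = 0.1610 × 0.2100 ≈ 0.03381; observed = 32/1000 ≈ 0.03200.
Coefficient of coincidence = 0.03200/0.03381 ≈ 0.95.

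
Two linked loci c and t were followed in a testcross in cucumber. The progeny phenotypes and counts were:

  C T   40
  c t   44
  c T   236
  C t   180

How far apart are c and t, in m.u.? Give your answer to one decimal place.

16.8 m.u.

The two most frequent classes, C t (180) and c T (236), are the parental types, so the F1 was C t / c T.
The recombinant classes are C T and c t: 40 + 44 = 84.
Recombination frequency = 84/500 = 0.1680 ≈ 16.8%, i.e. 16.8 m.u.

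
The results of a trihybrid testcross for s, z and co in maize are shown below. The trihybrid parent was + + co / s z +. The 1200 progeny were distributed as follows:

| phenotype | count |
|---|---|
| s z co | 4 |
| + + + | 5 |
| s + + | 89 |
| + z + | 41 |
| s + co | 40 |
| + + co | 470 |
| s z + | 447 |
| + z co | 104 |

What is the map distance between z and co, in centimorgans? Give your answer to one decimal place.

16.8 centimorgans

The two rarest classes, + + + and s z co, are the double crossovers. Comparing them with the parentals, only the co allele has switched, so co is the middle locus and the order is z – co – s.
Crossovers in the z–co interval produce the single-crossover classes + z co and s + + (104 + 89 = 193) plus the double crossovers (9).
RF(z–co) = (193 + 9) / 1200 = 202/1200 = 0.1683 → 16.8 centimorgans.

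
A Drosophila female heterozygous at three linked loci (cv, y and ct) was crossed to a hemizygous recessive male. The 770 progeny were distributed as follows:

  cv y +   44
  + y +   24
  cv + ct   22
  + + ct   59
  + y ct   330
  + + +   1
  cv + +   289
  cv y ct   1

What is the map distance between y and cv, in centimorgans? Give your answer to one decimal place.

The two most frequent reciprocal classes, + y ct and cv + +, are the parental types, so the F1 was + y ct / cv + +.
The two rarest classes, cv y ct and + + +, are the double crossovers. Comparing them with the parentals, only the cv allele has switched, so cv is the middle locus and the order is y – cv – ct.
Crossovers in the y–cv interval produce the single-crossover classes + + ct and cv y + (59 + 44 = 103) plus the double crossovers (2).
RF(y–cv) = (103 + 2) / 770 = 105/770 = 0.1364 → 13.6 centimorgans.

13.6 centimorgans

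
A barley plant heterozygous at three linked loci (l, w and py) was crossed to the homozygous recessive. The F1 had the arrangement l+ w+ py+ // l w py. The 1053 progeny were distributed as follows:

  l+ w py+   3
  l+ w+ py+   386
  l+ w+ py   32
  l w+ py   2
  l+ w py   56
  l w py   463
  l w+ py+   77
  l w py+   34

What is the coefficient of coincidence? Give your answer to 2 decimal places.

The two rarest classes, l+ w py+ and l w+ py, are the double crossovers. Comparing them with the parentals, only the w allele has switched, so w is the middle locus and the order is l – w – py.
l–w: (133 + 5)/1053 = 0.1311; w–py: (66 + 5)/1053 = 0.0674.
Expected DCO frequency = 0.1311 × 0.0674 ≈ 0.00884; observed = 5/1053 ≈ 0.00475.
Coefficient of coincidence = 0.00475/0.00884 ≈ 0.54.

0.54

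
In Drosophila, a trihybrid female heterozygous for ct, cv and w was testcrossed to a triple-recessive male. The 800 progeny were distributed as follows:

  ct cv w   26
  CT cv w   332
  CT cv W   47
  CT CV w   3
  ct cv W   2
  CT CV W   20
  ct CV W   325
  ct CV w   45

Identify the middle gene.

The two most frequent reciprocal classes, ct CV W and CT cv w, are the parental types, so the F1 was ct CV W / CT cv w.
The two rarest classes, ct cv W and CT CV w, are the double crossovers. Comparing them with the parentals, only the cv allele has switched, so cv is the middle locus and the order is w – cv – ct.

cv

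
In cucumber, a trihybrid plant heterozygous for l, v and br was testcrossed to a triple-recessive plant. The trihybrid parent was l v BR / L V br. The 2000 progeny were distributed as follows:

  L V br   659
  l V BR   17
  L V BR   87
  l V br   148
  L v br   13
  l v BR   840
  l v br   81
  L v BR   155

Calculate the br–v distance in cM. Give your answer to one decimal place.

9.9 cM

The two rarest classes, l V BR and L v br, are the double crossovers. Comparing them with the parentals, only the v allele has switched, so v is the middle locus and the order is l – v – br.
Crossovers in the v–br interval produce the single-crossover classes l v br and L V BR (81 + 87 = 168) plus the double crossovers (30).
RF(v–br) = (168 + 30) / 2000 = 198/2000 = 0.0990 → 9.9 cM.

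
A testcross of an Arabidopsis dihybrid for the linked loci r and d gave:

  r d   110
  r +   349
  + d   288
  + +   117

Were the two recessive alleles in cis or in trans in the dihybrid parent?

trans

The two most frequent classes are + d (288) and r + (349); these are the parental (non-recombinant) types.
So the F1 carried + d on one chromosome and r + on the other — the recessive alleles are on opposite chromosomes (trans / repulsion).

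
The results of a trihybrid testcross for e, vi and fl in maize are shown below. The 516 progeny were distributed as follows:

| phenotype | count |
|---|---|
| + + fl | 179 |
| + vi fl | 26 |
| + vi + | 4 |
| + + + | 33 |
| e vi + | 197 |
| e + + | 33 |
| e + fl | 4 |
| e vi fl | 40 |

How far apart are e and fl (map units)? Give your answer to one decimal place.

The two most frequent reciprocal classes, + + fl and e vi +, are the parental types, so the F1 was + + fl / e vi +.
The two rarest classes, e + fl and + vi +, are the double crossovers. Comparing them with the parentals, only the e allele has switched, so e is the middle locus and the order is fl – e – vi.
Crossovers in the fl–e interval produce the single-crossover classes + + + and e vi fl (33 + 40 = 73) plus the double crossovers (8).
RF(fl–e) = (73 + 8) / 516 = 81/516 = 0.1570 → 15.7 map units.

15.7 map units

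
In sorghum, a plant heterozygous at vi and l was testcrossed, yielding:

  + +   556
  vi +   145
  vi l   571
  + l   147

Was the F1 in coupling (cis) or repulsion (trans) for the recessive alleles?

The two most frequent classes are + + (556) and vi l (571); these are the parental (non-recombinant) types.
So the F1 carried + + on one chromosome and vi l on the other — the recessive alleles are on the same chromosome (cis / coupling).

cis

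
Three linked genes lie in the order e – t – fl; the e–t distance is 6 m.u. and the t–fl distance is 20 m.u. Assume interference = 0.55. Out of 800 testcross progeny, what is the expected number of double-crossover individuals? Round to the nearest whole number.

4

Map distances give recombination frequencies of 0.060 and 0.200 for the two intervals.
With interference 0.55 (so coincidence = 0.45), expected double-crossover frequency = 0.060 × 0.200 × 0.45 = 0.00540.
Expected number = 0.00540 × 800 = 4.32 ≈ 4.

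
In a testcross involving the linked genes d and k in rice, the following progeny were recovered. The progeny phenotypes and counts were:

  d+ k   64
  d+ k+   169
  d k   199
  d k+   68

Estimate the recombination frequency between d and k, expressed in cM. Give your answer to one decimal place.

26.4 cM

The two most frequent classes, d+ k+ (169) and d k (199), are the parental types, so the F1 was d+ k+ / d k.
The recombinant classes are d+ k and d k+: 64 + 68 = 132.
Recombination frequency = 132/500 = 0.2640 ≈ 26.4%, i.e. 26.4 cM.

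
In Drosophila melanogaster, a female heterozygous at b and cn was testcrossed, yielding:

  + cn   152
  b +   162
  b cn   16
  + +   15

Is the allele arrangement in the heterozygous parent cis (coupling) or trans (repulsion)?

trans

The two most frequent classes are + cn (152) and b + (162); these are the parental (non-recombinant) types.
So the F1 carried + cn on one chromosome and b + on the other — the recessive alleles are on opposite chromosomes (trans / repulsion).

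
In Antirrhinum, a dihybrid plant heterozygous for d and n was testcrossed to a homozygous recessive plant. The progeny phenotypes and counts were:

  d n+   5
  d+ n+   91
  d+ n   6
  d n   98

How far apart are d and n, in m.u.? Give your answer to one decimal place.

The two most frequent classes, d+ n+ (91) and d n (98), are the parental types, so the F1 was d+ n+ / d n.
The recombinant classes are d+ n and d n+: 6 + 5 = 11.
Recombination frequency = 11/200 = 0.0550 ≈ 5.5%, i.e. 5.5 m.u.

5.5 m.u.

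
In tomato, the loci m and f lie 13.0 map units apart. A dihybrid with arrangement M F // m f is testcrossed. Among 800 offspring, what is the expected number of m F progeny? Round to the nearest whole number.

52

A map distance of 13.0 map units corresponds to a recombination frequency of 0.130.
The F1 is M F / m f, so m F is a recombinant gamete class with expected frequency r/2 = 0.130/2 = 0.0650.
Expected number = 0.0650 × 800 = 52.00 ≈ 52.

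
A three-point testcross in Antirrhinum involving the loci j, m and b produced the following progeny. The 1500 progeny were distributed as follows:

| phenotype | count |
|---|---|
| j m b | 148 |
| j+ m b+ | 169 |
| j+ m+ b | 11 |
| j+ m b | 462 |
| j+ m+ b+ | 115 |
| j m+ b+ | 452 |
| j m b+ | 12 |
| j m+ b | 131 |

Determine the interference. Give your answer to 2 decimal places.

0.63

The two most frequent reciprocal classes, j+ m b and j m+ b+, are the parental types, so the F1 was j+ m b / j m+ b+.
The two rarest classes, j+ m+ b and j m b+, are the double crossovers. Comparing them with the parentals, only the m allele has switched, so m is the middle locus and the order is b – m – j.
b–m: (300 + 23)/1500 = 0.2153; m–j: (263 + 23)/1500 = 0.1907.
Expected DCO frequency = 0.2153 × 0.1907 ≈ 0.04106; observed = 23/1500 ≈ 0.01533.
Coefficient of coincidence = 0.01533/0.04106 ≈ 0.37; interference = 1 − 0.37 = 0.63.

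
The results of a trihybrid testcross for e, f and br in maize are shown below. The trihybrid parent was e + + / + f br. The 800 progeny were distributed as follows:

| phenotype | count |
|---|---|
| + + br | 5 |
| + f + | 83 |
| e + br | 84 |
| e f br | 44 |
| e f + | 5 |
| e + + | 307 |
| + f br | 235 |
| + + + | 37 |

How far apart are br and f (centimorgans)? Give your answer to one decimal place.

22.1 centimorgans

The two rarest classes, e f + and + + br, are the double crossovers. Comparing them with the parentals, only the f allele has switched, so f is the middle locus and the order is br – f – e.
Crossovers in the br–f interval produce the single-crossover classes e + br and + f + (84 + 83 = 167) plus the double crossovers (10).
RF(br–f) = (167 + 10) / 800 = 177/800 = 0.2213 → 22.1 centimorgans.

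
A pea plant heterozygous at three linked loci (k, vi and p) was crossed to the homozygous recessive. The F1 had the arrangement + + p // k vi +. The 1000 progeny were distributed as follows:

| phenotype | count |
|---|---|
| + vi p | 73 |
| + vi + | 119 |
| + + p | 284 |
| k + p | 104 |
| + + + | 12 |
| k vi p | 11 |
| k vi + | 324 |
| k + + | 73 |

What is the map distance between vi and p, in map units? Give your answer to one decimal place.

16.9 map units

The two rarest classes, + + + and k vi p, are the double crossovers. Comparing them with the parentals, only the p allele has switched, so p is the middle locus and the order is vi – p – k.
Crossovers in the vi–p interval produce the single-crossover classes + vi p and k + + (73 + 73 = 146) plus the double crossovers (23).
RF(vi–p) = (146 + 23) / 1000 = 169/1000 = 0.1690 → 16.9 map units.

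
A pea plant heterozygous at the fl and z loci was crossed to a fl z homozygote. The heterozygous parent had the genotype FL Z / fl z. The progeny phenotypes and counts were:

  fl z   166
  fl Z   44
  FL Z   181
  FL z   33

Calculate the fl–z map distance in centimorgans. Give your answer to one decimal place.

The recombinant classes are FL z and fl Z: 33 + 44 = 77.
Recombination frequency = 77/424 = 0.1816 ≈ 18.2%, i.e. 18.2 centimorgans.

18.2 centimorgans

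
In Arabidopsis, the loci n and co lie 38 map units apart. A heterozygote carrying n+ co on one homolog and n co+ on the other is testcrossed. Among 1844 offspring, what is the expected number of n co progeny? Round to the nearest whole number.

A map distance of 38 map units corresponds to a recombination frequency of 0.380.
The F1 is n+ co / n co+, so n co is a recombinant gamete class with expected frequency r/2 = 0.380/2 = 0.1900.
Expected number = 0.1900 × 1844 = 350.36 ≈ 350.

350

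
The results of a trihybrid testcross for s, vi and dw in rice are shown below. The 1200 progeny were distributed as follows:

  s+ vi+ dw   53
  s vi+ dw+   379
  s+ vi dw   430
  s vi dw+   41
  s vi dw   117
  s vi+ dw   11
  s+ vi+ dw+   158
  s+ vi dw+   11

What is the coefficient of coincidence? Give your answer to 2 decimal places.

The two most frequent reciprocal classes, s vi+ dw+ and s+ vi dw, are the parental types, so the F1 was s vi+ dw+ / s+ vi dw.
The two rarest classes, s vi+ dw and s+ vi dw+, are the double crossovers. Comparing them with the parentals, only the dw allele has switched, so dw is the middle locus and the order is vi – dw – s.
vi–dw: (94 + 22)/1200 = 0.0967; dw–s: (275 + 22)/1200 = 0.2475.
Expected DCO frequency = 0.0967 × 0.2475 ≈ 0.02393; observed = 22/1200 ≈ 0.01833.
Coefficient of coincidence = 0.01833/0.02393 ≈ 0.77.

0.77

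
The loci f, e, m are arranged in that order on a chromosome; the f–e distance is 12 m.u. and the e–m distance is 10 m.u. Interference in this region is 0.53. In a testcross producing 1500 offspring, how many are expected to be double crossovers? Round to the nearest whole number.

Map distances give recombination frequencies of 0.120 and 0.100 for the two intervals.
With interference 0.53 (so coincidence = 0.47), expected double-crossover frequency = 0.120 × 0.100 × 0.47 = 0.00564.
Expected number = 0.00564 × 1500 = 8.46 ≈ 8.

8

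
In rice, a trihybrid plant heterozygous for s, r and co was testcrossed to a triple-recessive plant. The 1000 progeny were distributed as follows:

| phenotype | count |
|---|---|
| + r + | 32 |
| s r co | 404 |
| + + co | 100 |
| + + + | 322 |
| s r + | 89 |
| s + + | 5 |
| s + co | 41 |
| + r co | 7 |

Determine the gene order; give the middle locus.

s

The two most frequent reciprocal classes, s r co and + + +, are the parental types, so the F1 was s r co / + + +.
The two rarest classes, + r co and s + +, are the double crossovers. Comparing them with the parentals, only the s allele has switched, so s is the middle locus and the order is co – s – r.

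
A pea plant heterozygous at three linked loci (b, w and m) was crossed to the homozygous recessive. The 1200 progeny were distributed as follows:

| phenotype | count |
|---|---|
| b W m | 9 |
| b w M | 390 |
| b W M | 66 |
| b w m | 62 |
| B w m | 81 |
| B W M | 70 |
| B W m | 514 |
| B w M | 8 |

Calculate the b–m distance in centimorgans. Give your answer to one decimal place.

12.4 centimorgans

The two most frequent reciprocal classes, B W m and b w M, are the parental types, so the F1 was B W m / b w M.
The two rarest classes, b W m and B w M, are the double crossovers. Comparing them with the parentals, only the b allele has switched, so b is the middle locus and the order is m – b – w.
Crossovers in the m–b interval produce the single-crossover classes B W M and b w m (70 + 62 = 132) plus the double crossovers (17).
RF(m–b) = (132 + 17) / 1200 = 149/1200 = 0.1242 → 12.4 centimorgans.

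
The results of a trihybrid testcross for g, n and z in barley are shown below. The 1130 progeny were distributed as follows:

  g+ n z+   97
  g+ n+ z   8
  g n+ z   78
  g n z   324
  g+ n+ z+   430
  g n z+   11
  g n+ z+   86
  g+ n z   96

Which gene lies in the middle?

z

The two most frequent reciprocal classes, g n z and g+ n+ z+, are the parental types, so the F1 was g n z / g+ n+ z+.
The two rarest classes, g n z+ and g+ n+ z, are the double crossovers. Comparing them with the parentals, only the z allele has switched, so z is the middle locus and the order is n – z – g.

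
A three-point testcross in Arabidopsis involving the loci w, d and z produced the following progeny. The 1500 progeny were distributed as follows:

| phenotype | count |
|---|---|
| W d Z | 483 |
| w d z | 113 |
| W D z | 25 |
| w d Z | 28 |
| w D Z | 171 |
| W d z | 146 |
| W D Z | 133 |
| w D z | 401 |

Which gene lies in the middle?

The two most frequent reciprocal classes, W d Z and w D z, are the parental types, so the F1 was W d Z / w D z.
The two rarest classes, w d Z and W D z, are the double crossovers. Comparing them with the parentals, only the w allele has switched, so w is the middle locus and the order is d – w – z.

w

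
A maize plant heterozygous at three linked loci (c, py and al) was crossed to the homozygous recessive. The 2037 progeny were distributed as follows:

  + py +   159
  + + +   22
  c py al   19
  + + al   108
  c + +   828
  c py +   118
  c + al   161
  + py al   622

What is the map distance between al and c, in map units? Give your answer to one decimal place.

The two most frequent reciprocal classes, + py al and c + +, are the parental types, so the F1 was + py al / c + +.
The two rarest classes, c py al and + + +, are the double crossovers. Comparing them with the parentals, only the c allele has switched, so c is the middle locus and the order is al – c – py.
Crossovers in the al–c interval produce the single-crossover classes + py + and c + al (159 + 161 = 320) plus the double crossovers (41).
RF(al–c) = (320 + 41) / 2037 = 361/2037 = 0.1772 → 17.7 map units.

17.7 map units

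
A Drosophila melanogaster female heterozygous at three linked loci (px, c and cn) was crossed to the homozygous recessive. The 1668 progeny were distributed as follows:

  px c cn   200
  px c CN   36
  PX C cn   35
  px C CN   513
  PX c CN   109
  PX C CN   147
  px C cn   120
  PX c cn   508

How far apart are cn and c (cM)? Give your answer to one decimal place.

18.0 cM

The two most frequent reciprocal classes, px C CN and PX c cn, are the parental types, so the F1 was px C CN / PX c cn.
The two rarest classes, px c CN and PX C cn, are the double crossovers. Comparing them with the parentals, only the c allele has switched, so c is the middle locus and the order is cn – c – px.
Crossovers in the cn–c interval produce the single-crossover classes px C cn and PX c CN (120 + 109 = 229) plus the double crossovers (71).
RF(cn–c) = (229 + 71) / 1668 = 300/1668 = 0.1799 → 18.0 cM.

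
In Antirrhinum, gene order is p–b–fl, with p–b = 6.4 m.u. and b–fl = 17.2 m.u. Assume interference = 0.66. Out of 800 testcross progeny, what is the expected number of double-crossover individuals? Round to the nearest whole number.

3

Map distances give recombination frequencies of 0.064 and 0.172 for the two intervals.
With interference 0.66 (so coincidence = 0.34), expected double-crossover frequency = 0.064 × 0.172 × 0.34 = 0.00374.
Expected number = 0.00374 × 800 = 2.99 ≈ 3.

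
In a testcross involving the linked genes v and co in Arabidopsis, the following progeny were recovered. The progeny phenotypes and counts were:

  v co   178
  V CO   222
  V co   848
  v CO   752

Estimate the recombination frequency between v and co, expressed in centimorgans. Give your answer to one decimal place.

The two most frequent classes, V co (848) and v CO (752), are the parental types, so the F1 was V co / v CO.
The recombinant classes are V CO and v co: 222 + 178 = 400.
Recombination frequency = 400/2000 = 0.2000 ≈ 20.0%, i.e. 20.0 centimorgans.

20.0 centimorgans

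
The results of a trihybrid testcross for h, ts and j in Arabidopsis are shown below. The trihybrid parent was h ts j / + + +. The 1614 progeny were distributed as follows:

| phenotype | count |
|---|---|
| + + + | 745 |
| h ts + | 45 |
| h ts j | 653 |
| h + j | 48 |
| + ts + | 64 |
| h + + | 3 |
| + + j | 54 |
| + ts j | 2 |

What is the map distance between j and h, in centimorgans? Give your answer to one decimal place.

6.4 centimorgans

The two rarest classes, + ts j and h + +, are the double crossovers. Comparing them with the parentals, only the h allele has switched, so h is the middle locus and the order is j – h – ts.
Crossovers in the j–h interval produce the single-crossover classes h ts + and + + j (45 + 54 = 99) plus the double crossovers (5).
RF(j–h) = (99 + 5) / 1614 = 104/1614 = 0.0644 → 6.4 centimorgans.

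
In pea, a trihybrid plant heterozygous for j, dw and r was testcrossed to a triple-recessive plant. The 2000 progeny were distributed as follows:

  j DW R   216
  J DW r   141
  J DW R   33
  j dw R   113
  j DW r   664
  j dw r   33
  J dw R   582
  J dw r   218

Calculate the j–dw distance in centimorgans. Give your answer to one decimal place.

The two most frequent reciprocal classes, J dw R and j DW r, are the parental types, so the F1 was J dw R / j DW r.
The two rarest classes, J DW R and j dw r, are the double crossovers. Comparing them with the parentals, only the dw allele has switched, so dw is the middle locus and the order is r – dw – j.
Crossovers in the dw–j interval produce the single-crossover classes j dw R and J DW r (113 + 141 = 254) plus the double crossovers (66).
RF(dw–j) = (254 + 66) / 2000 = 320/2000 = 0.1600 → 16.0 centimorgans.

16.0 centimorgans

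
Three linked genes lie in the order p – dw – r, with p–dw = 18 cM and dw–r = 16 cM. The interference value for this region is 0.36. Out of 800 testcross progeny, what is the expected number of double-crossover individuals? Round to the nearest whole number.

15

Map distances give recombination frequencies of 0.180 and 0.160 for the two intervals.
With interference 0.36 (so coincidence = 0.64), expected double-crossover frequency = 0.180 × 0.160 × 0.64 = 0.01843.
Expected number = 0.01843 × 800 = 14.75 ≈ 15.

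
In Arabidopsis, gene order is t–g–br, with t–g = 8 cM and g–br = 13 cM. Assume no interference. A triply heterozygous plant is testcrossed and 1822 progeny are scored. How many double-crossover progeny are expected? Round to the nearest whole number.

19

Map distances give recombination frequencies of 0.080 and 0.130 for the two intervals.
With no interference, expected double-crossover frequency = 0.080 × 0.130 = 0.01040.
Expected number = 0.01040 × 1822 = 18.95 ≈ 19.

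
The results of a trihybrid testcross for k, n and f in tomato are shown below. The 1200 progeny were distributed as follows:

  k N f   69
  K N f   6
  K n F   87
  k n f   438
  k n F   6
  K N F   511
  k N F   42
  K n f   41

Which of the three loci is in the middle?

The two most frequent reciprocal classes, k n f and K N F, are the parental types, so the F1 was k n f / K N F.
The two rarest classes, k n F and K N f, are the double crossovers. Comparing them with the parentals, only the f allele has switched, so f is the middle locus and the order is n – f – k.

f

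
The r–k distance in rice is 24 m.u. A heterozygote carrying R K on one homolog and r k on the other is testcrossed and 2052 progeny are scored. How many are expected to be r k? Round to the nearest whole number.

A map distance of 24 m.u. corresponds to a recombination frequency of 0.240.
The F1 is R K / r k, so r k is a parental gamete class with expected frequency (1 − r)/2 = 0.760/2 = 0.3800.
Expected number = 0.3800 × 2052 = 779.76 ≈ 780.

780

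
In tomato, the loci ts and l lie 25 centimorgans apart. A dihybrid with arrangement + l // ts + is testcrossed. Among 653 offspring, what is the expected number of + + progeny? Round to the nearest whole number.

82

A map distance of 25 centimorgans corresponds to a recombination frequency of 0.250.
The F1 is + l / ts +, so + + is a recombinant gamete class with expected frequency r/2 = 0.250/2 = 0.1250.
Expected number = 0.1250 × 653 = 81.62 ≈ 82.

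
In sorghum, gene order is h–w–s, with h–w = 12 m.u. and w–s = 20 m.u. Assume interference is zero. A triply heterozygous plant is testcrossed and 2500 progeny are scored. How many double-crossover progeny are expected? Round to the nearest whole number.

Map distances give recombination frequencies of 0.120 and 0.200 for the two intervals.
With no interference, expected double-crossover frequency = 0.120 × 0.200 = 0.02400.
Expected number = 0.02400 × 2500 = 60.00 ≈ 60.

60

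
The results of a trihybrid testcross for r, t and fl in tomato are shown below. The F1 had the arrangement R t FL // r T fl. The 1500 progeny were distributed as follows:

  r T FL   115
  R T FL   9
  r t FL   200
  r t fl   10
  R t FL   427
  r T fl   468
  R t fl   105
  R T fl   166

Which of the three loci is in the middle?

The two rarest classes, R T FL and r t fl, are the double crossovers. Comparing them with the parentals, only the t allele has switched, so t is the middle locus and the order is r – t – fl.

t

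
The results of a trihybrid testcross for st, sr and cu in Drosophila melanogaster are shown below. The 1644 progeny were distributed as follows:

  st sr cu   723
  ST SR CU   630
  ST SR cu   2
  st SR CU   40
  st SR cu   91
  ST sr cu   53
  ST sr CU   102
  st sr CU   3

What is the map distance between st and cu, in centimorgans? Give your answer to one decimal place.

The two most frequent reciprocal classes, ST SR CU and st sr cu, are the parental types, so the F1 was ST SR CU / st sr cu.
The two rarest classes, ST SR cu and st sr CU, are the double crossovers. Comparing them with the parentals, only the cu allele has switched, so cu is the middle locus and the order is sr – cu – st.
Crossovers in the cu–st interval produce the single-crossover classes st SR CU and ST sr cu (40 + 53 = 93) plus the double crossovers (5).
RF(cu–st) = (93 + 5) / 1644 = 98/1644 = 0.0596 → 6.0 centimorgans.

6.0 centimorgans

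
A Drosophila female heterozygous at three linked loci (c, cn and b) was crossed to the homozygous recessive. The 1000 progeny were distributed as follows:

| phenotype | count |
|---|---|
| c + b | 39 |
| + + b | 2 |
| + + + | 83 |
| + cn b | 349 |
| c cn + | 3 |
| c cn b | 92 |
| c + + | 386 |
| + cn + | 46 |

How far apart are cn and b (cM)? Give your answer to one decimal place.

The two most frequent reciprocal classes, c + + and + cn b, are the parental types, so the F1 was c + + / + cn b.
The two rarest classes, c cn + and + + b, are the double crossovers. Comparing them with the parentals, only the cn allele has switched, so cn is the middle locus and the order is c – cn – b.
Crossovers in the cn–b interval produce the single-crossover classes c + b and + cn + (39 + 46 = 85) plus the double crossovers (5).
RF(cn–b) = (85 + 5) / 1000 = 90/1000 = 0.0900 → 9.0 cM.

9.0 cM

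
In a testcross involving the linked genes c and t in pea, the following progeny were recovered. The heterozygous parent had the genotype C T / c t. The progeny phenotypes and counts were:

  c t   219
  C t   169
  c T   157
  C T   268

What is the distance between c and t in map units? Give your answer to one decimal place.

40.1 map units

The recombinant classes are C t and c T: 169 + 157 = 326.
Recombination frequency = 326/813 = 0.4010 ≈ 40.1%, i.e. 40.1 map units.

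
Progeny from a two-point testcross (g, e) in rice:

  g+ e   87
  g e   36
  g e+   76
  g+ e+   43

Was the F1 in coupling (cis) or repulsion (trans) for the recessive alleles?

The two most frequent classes are g+ e (87) and g e+ (76); these are the parental (non-recombinant) types.
So the F1 carried g+ e on one chromosome and g e+ on the other — the recessive alleles are on opposite chromosomes (trans / repulsion).

trans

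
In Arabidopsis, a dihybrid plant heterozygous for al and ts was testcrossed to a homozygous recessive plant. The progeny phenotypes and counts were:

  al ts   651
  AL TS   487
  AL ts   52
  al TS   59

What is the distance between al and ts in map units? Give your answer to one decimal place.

The two most frequent classes, AL TS (487) and al ts (651), are the parental types, so the F1 was AL TS / al ts.
The recombinant classes are AL ts and al TS: 52 + 59 = 111.
Recombination frequency = 111/1249 = 0.0889 ≈ 8.9%, i.e. 8.9 map units.

8.9 map units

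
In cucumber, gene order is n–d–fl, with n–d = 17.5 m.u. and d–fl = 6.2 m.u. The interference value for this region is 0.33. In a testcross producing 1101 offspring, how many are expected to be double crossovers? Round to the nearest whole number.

8

Map distances give recombination frequencies of 0.175 and 0.062 for the two intervals.
With interference 0.33 (so coincidence = 0.67), expected double-crossover frequency = 0.175 × 0.062 × 0.67 = 0.00727.
Expected number = 0.00727 × 1101 = 8.00 ≈ 8.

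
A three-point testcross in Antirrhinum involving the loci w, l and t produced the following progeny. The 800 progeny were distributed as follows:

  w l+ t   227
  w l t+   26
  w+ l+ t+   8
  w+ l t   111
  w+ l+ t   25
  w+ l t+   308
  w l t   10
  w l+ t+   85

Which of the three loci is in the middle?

l

The two most frequent reciprocal classes, w+ l t+ and w l+ t, are the parental types, so the F1 was w+ l t+ / w l+ t.
The two rarest classes, w+ l+ t+ and w l t, are the double crossovers. Comparing them with the parentals, only the l allele has switched, so l is the middle locus and the order is t – l – w.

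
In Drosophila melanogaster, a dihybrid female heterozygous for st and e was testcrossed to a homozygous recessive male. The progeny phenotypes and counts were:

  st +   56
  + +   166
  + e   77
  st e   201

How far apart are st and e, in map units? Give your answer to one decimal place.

The two most frequent classes, + + (166) and st e (201), are the parental types, so the F1 was + + / st e.
The recombinant classes are + e and st +: 77 + 56 = 133.
Recombination frequency = 133/500 = 0.2660 ≈ 26.6%, i.e. 26.6 map units.

26.6 map units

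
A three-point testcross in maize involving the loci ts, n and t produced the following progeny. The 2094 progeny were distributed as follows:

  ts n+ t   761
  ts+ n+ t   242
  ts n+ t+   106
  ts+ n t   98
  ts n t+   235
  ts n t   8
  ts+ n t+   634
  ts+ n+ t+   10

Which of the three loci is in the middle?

n

The two most frequent reciprocal classes, ts+ n t+ and ts n+ t, are the parental types, so the F1 was ts+ n t+ / ts n+ t.
The two rarest classes, ts+ n+ t+ and ts n t, are the double crossovers. Comparing them with the parentals, only the n allele has switched, so n is the middle locus and the order is t – n – ts.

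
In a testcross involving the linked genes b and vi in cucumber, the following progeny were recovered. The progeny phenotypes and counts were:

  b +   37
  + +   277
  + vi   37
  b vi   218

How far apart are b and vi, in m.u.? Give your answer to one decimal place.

13.0 m.u.

The two most frequent classes, + + (277) and b vi (218), are the parental types, so the F1 was + + / b vi.
The recombinant classes are + vi and b +: 37 + 37 = 74.
Recombination frequency = 74/569 = 0.1301 ≈ 13.0%, i.e. 13.0 m.u.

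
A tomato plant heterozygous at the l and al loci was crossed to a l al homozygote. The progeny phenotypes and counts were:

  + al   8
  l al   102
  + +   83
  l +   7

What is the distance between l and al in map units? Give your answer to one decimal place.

The two most frequent classes, + + (83) and l al (102), are the parental types, so the F1 was + + / l al.
The recombinant classes are + al and l +: 8 + 7 = 15.
Recombination frequency = 15/200 = 0.0750 ≈ 7.5%, i.e. 7.5 map units.

7.5 map units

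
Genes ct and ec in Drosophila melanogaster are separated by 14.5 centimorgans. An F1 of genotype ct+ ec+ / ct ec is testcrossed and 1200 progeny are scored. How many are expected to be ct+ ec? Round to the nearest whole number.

87

A map distance of 14.5 centimorgans corresponds to a recombination frequency of 0.145.
The F1 is ct+ ec+ / ct ec, so ct+ ec is a recombinant gamete class with expected frequency r/2 = 0.145/2 = 0.0725.
Expected number = 0.0725 × 1200 = 87.00 ≈ 87.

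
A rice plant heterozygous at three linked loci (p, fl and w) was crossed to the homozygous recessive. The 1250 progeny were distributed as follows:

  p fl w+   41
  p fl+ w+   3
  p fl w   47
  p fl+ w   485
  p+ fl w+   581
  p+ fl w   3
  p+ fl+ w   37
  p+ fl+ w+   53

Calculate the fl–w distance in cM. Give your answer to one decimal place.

The two most frequent reciprocal classes, p+ fl w+ and p fl+ w, are the parental types, so the F1 was p+ fl w+ / p fl+ w.
The two rarest classes, p+ fl w and p fl+ w+, are the double crossovers. Comparing them with the parentals, only the w allele has switched, so w is the middle locus and the order is p – w – fl.
Crossovers in the w–fl interval produce the single-crossover classes p+ fl+ w+ and p fl w (53 + 47 = 100) plus the double crossovers (6).
RF(w–fl) = (100 + 6) / 1250 = 106/1250 = 0.0848 → 8.5 cM.

8.5 cM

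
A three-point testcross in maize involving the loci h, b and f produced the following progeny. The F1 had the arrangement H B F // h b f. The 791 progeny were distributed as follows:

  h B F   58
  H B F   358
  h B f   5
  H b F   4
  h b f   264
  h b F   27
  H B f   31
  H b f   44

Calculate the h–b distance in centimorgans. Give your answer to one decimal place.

The two rarest classes, H b F and h B f, are the double crossovers. Comparing them with the parentals, only the b allele has switched, so b is the middle locus and the order is h – b – f.
Crossovers in the h–b interval produce the single-crossover classes h B F and H b f (58 + 44 = 102) plus the double crossovers (9).
RF(h–b) = (102 + 9) / 791 = 111/791 = 0.1403 → 14.0 centimorgans.

14.0 centimorgans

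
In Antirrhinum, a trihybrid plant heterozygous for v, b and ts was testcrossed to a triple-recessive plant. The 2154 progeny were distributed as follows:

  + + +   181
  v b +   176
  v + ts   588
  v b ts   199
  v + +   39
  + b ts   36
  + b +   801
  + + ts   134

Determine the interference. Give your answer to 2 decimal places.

0.08

The two most frequent reciprocal classes, + b + and v + ts, are the parental types, so the F1 was + b + / v + ts.
The two rarest classes, + b ts and v + +, are the double crossovers. Comparing them with the parentals, only the ts allele has switched, so ts is the middle locus and the order is b – ts – v.
b–ts: (380 + 75)/2154 = 0.2112; ts–v: (310 + 75)/2154 = 0.1787.
Expected DCO frequency = 0.2112 × 0.1787 ≈ 0.03774; observed = 75/2154 ≈ 0.03482.
Coefficient of coincidence = 0.03482/0.03774 ≈ 0.92; interference = 1 − 0.92 = 0.08.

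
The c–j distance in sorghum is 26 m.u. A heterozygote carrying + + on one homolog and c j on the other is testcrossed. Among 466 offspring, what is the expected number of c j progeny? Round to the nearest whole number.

A map distance of 26 m.u. corresponds to a recombination frequency of 0.260.
The F1 is + + / c j, so c j is a parental gamete class with expected frequency (1 − r)/2 = 0.740/2 = 0.3700.
Expected number = 0.3700 × 466 = 172.42 ≈ 172.

172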